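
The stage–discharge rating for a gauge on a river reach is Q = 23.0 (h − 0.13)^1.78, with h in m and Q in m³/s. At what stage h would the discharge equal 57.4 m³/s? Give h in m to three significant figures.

1.80 m

h − h₀ = (Q/C)^(1/b) = (57.4/23.0)^(1/1.78) = 1.672 m
h = 0.13 + 1.672 = 1.802 m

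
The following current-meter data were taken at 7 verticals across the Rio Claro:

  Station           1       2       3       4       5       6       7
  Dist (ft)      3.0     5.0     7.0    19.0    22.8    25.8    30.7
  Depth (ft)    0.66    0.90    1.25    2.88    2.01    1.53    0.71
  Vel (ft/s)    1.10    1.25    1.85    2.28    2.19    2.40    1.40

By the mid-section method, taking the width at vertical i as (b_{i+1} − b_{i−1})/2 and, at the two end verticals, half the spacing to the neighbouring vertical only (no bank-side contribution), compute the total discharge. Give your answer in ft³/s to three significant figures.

103 ft³/s

w_1 = (5.0 − 3.0)/2 = 1 ft; q_1 = 1.10 × 0.66 × 1 = 0.7260 ft³/s
w_2 = (7.0 − 3.0)/2 = 2 ft; q_2 = 1.25 × 0.90 × 2 = 2.250 ft³/s
w_3 = (19.0 − 5.0)/2 = 7 ft; q_3 = 1.85 × 1.25 × 7 = 16.19 ft³/s
w_4 = (22.8 − 7.0)/2 = 7.9 ft; q_4 = 2.28 × 2.88 × 7.9 = 51.87 ft³/s
w_5 = (25.8 − 19.0)/2 = 3.4 ft; q_5 = 2.19 × 2.01 × 3.4 = 14.97 ft³/s
w_6 = (30.7 − 22.8)/2 = 3.95 ft; q_6 = 2.40 × 1.53 × 3.95 = 14.50 ft³/s
w_7 = (30.7 − 25.8)/2 = 2.45 ft; q_7 = 1.40 × 0.71 × 2.45 = 2.435 ft³/s
Q = Σ qᵢ = 102.9 ft³/s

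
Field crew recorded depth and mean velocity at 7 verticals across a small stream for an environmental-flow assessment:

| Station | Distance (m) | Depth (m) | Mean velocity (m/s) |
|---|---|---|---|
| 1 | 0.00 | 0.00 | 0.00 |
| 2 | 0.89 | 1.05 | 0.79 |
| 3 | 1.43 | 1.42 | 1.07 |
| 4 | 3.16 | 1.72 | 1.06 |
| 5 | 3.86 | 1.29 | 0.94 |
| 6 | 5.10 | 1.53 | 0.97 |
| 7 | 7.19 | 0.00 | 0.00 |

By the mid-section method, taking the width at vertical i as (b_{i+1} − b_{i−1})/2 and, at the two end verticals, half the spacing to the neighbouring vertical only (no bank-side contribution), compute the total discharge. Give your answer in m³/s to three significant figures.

w_2 = (1.43 − 0.00)/2 = 0.715 m; q_2 = 0.79 × 1.05 × 0.715 = 0.5931 m³/s
w_3 = (3.16 − 0.89)/2 = 1.135 m; q_3 = 1.07 × 1.42 × 1.135 = 1.725 m³/s
w_4 = (3.86 − 1.43)/2 = 1.215 m; q_4 = 1.06 × 1.72 × 1.215 = 2.215 m³/s
w_5 = (5.10 − 3.16)/2 = 0.97 m; q_5 = 0.94 × 1.29 × 0.97 = 1.176 m³/s
w_6 = (7.19 − 3.86)/2 = 1.665 m; q_6 = 0.97 × 1.53 × 1.665 = 2.471 m³/s
Stations 1, 7 contribute zero (depth or velocity is 0).
Q = Σ qᵢ = 8.180 m³/s

8.18 m³/s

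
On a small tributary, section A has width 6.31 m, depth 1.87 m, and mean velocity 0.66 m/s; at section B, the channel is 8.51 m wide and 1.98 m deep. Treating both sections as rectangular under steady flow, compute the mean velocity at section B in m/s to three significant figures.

Q = A₁V₁ = (6.31×1.87) × 0.66 = 7.788 m³/s
A₂ = 8.51 × 1.98 = 16.85 m²
V₂ = Q/A₂ = 7.788/16.85 = 0.4622 m/s

0.462 m/s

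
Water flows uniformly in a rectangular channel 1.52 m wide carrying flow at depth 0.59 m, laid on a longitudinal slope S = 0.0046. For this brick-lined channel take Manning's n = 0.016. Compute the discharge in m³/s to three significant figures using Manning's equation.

A = b·y = 1.52 × 0.59 = 0.8968 m²
P = b + 2y = 1.52 + 2×0.59 = 2.700 m
R = A/P = 0.8968/2.700 = 0.3321 m
Q = (1/n)·A·R^(2/3)·S^(1/2) = (1/0.016) × 0.8968 × 0.3321^(2/3) × 0.0046^(1/2) = 1.823 m³/s

1.82 m³/s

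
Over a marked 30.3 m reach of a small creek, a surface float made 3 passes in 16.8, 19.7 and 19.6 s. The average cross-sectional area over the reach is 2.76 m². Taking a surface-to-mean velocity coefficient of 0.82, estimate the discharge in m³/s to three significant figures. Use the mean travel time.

3.67 m³/s

t̄ = (16.8 + 19.7 + 19.6) / 3 = 18.7 s
v_surface = L / t̄ = 30.3 / 18.7 = 1.620 m/s
v_mean = 0.82 × 1.620 = 1.329 m/s
Q = A × v_mean = 2.76 × 1.329 = 3.667 m³/s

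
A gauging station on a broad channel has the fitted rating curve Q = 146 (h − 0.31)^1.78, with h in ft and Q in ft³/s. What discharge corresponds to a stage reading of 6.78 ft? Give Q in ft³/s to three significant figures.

4050 ft³/s

Q = 146 × (6.78 − 0.31)^1.78 = 146 × 6.47^1.78 = 4053 ft³/s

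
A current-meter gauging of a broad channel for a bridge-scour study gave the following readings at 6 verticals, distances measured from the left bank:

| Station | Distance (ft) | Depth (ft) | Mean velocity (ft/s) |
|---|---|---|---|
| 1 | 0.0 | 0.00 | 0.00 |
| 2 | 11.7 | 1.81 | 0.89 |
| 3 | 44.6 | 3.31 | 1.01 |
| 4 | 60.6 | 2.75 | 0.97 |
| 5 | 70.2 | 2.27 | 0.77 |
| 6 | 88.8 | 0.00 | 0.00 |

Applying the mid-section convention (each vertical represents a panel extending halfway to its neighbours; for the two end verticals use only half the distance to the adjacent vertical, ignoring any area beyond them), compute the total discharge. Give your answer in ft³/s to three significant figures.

w_2 = (44.6 − 0.0)/2 = 22.3 ft; q_2 = 0.89 × 1.81 × 22.3 = 35.92 ft³/s
w_3 = (60.6 − 11.7)/2 = 24.45 ft; q_3 = 1.01 × 3.31 × 24.45 = 81.74 ft³/s
w_4 = (70.2 − 44.6)/2 = 12.8 ft; q_4 = 0.97 × 2.75 × 12.8 = 34.14 ft³/s
w_5 = (88.8 − 60.6)/2 = 14.1 ft; q_5 = 0.77 × 2.27 × 14.1 = 24.65 ft³/s
Stations 1, 6 contribute zero (depth or velocity is 0).
Q = Σ qᵢ = 176.5 ft³/s

176 ft³/s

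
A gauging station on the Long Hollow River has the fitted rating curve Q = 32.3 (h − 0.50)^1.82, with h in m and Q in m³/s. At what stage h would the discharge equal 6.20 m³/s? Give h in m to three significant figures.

0.904 m

h − h₀ = (Q/C)^(1/b) = (6.20/32.3)^(1/1.82) = 0.4038 m
h = 0.50 + 0.4038 = 0.9038 m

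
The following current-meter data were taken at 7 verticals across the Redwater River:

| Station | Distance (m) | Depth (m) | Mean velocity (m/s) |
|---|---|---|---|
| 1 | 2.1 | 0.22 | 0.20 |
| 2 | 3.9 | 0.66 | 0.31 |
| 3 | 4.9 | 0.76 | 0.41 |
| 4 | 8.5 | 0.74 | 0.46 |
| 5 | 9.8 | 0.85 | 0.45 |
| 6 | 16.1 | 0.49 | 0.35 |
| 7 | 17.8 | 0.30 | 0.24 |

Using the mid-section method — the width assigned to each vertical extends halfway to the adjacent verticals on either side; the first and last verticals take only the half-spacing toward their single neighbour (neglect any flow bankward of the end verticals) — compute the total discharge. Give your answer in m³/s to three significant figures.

4.08 m³/s

w_1 = (3.9 − 2.1)/2 = 0.9 m; q_1 = 0.20 × 0.22 × 0.9 = 0.03960 m³/s
w_2 = (4.9 − 2.1)/2 = 1.4 m; q_2 = 0.31 × 0.66 × 1.4 = 0.2864 m³/s
w_3 = (8.5 − 3.9)/2 = 2.3 m; q_3 = 0.41 × 0.76 × 2.3 = 0.7167 m³/s
w_4 = (9.8 − 4.9)/2 = 2.45 m; q_4 = 0.46 × 0.74 × 2.45 = 0.8340 m³/s
w_5 = (16.1 − 8.5)/2 = 3.8 m; q_5 = 0.45 × 0.85 × 3.8 = 1.454 m³/s
w_6 = (17.8 − 9.8)/2 = 4 m; q_6 = 0.35 × 0.49 × 4 = 0.6860 m³/s
w_7 = (17.8 − 16.1)/2 = 0.85 m; q_7 = 0.24 × 0.30 × 0.85 = 0.06120 m³/s
Q = Σ qᵢ = 4.077 m³/s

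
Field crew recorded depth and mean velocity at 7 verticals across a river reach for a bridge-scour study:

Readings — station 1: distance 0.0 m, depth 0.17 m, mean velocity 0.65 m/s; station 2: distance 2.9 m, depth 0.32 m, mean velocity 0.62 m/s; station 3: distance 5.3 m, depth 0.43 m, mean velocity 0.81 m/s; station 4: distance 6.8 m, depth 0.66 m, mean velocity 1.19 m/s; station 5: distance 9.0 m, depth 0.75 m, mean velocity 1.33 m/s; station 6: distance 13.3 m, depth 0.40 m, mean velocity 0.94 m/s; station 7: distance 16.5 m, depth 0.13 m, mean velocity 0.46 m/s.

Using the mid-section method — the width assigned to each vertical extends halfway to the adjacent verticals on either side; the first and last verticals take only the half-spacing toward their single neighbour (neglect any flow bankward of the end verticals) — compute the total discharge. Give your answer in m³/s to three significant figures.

7.57 m³/s

w_1 = (2.9 − 0.0)/2 = 1.45 m; q_1 = 0.65 × 0.17 × 1.45 = 0.1602 m³/s
w_2 = (5.3 − 0.0)/2 = 2.65 m; q_2 = 0.62 × 0.32 × 2.65 = 0.5258 m³/s
w_3 = (6.8 − 2.9)/2 = 1.95 m; q_3 = 0.81 × 0.43 × 1.95 = 0.6792 m³/s
w_4 = (9.0 − 5.3)/2 = 1.85 m; q_4 = 1.19 × 0.66 × 1.85 = 1.453 m³/s
w_5 = (13.3 − 6.8)/2 = 3.25 m; q_5 = 1.33 × 0.75 × 3.25 = 3.242 m³/s
w_6 = (16.5 − 9.0)/2 = 3.75 m; q_6 = 0.94 × 0.40 × 3.75 = 1.410 m³/s
w_7 = (16.5 − 13.3)/2 = 1.6 m; q_7 = 0.46 × 0.13 × 1.6 = 0.09568 m³/s
Q = Σ qᵢ = 7.566 m³/s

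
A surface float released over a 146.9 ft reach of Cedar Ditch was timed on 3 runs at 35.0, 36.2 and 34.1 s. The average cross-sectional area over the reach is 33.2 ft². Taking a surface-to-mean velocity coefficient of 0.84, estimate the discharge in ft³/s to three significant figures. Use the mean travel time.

t̄ = (35.0 + 36.2 + 34.1) / 3 = 35.1 s
v_surface = L / t̄ = 146.9 / 35.1 = 4.185 ft/s
v_mean = 0.84 × 4.185 = 3.516 ft/s
Q = A × v_mean = 33.2 × 3.516 = 116.7 ft³/s

117 ft³/s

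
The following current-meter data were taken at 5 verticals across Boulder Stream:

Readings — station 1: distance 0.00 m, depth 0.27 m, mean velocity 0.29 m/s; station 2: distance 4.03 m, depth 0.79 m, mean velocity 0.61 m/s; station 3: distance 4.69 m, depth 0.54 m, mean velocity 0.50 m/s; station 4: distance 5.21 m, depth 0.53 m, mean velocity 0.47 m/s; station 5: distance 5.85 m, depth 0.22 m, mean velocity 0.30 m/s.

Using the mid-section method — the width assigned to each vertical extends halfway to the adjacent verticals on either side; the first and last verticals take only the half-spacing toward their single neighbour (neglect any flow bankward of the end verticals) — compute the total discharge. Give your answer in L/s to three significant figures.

1610 L/s

w_1 = (4.03 − 0.00)/2 = 2.015 m; q_1 = 0.29 × 0.27 × 2.015 = 0.1578 m³/s
w_2 = (4.69 − 0.00)/2 = 2.345 m; q_2 = 0.61 × 0.79 × 2.345 = 1.130 m³/s
w_3 = (5.21 − 4.03)/2 = 0.59 m; q_3 = 0.50 × 0.54 × 0.59 = 0.1593 m³/s
w_4 = (5.85 − 4.69)/2 = 0.58 m; q_4 = 0.47 × 0.53 × 0.58 = 0.1445 m³/s
w_5 = (5.85 − 5.21)/2 = 0.32 m; q_5 = 0.30 × 0.22 × 0.32 = 0.02112 m³/s
Q = Σ qᵢ = 1.613 m³/s
= 1.613 × 1000 = 1613 L/s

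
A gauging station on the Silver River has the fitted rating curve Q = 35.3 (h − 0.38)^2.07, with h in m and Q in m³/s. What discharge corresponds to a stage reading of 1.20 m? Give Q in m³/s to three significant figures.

Q = 35.3 × (1.20 − 0.38)^2.07 = 35.3 × 0.82^2.07 = 23.41 m³/s

23.4 m³/s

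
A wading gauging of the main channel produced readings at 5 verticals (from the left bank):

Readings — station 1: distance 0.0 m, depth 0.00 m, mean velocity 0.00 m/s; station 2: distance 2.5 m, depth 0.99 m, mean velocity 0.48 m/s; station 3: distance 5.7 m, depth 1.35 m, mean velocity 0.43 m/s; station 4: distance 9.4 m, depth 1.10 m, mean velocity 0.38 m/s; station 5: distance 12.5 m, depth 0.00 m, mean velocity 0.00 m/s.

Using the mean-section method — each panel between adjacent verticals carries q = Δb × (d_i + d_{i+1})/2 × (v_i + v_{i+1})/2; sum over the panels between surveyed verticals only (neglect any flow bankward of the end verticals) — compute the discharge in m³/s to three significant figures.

4.16 m³/s

Panel 1-2: Δb = 2.5 m, d̄ = (0.00+0.99)/2 = 0.495, v̄ = (0.00+0.48)/2 = 0.24 → q = 2.5×0.495×0.24 = 0.2970 m³/s
Panel 2-3: Δb = 3.2 m, d̄ = (0.99+1.35)/2 = 1.17, v̄ = (0.48+0.43)/2 = 0.455 → q = 3.2×1.17×0.455 = 1.704 m³/s
Panel 3-4: Δb = 3.7 m, d̄ = (1.35+1.10)/2 = 1.225, v̄ = (0.43+0.38)/2 = 0.405 → q = 3.7×1.225×0.405 = 1.836 m³/s
Panel 4-5: Δb = 3.1 m, d̄ = (1.10+0.00)/2 = 0.55, v̄ = (0.38+0.00)/2 = 0.19 → q = 3.1×0.55×0.19 = 0.3240 m³/s
Q = Σ q = 4.160 m³/s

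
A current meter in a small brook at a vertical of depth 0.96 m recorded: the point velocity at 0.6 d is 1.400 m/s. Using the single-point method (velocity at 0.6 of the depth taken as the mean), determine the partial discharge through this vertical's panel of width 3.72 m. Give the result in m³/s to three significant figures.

5.00 m³/s

v̄ = v₀.₆ = 1.400 m/s
q = v̄ × d × w = 1.400 × 0.96 × 3.72 = 5.000 m³/s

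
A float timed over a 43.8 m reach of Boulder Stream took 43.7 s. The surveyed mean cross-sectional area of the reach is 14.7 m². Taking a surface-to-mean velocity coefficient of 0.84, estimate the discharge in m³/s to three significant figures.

12.4 m³/s

v_surface = L / t̄ = 43.8 / 43.7 = 1.002 m/s
v_mean = 0.84 × 1.002 = 0.8419 m/s
Q = A × v_mean = 14.7 × 0.8419 = 12.38 m³/s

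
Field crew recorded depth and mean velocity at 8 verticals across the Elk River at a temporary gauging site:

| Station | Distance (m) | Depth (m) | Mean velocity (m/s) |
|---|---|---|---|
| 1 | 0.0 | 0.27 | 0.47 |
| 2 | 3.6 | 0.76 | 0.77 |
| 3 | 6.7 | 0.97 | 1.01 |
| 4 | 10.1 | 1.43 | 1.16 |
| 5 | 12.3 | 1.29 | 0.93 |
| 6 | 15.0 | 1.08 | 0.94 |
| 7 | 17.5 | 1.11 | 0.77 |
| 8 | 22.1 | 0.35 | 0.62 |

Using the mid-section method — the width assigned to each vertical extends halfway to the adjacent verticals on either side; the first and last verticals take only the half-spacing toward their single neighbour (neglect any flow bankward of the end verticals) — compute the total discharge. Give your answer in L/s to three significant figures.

19100 L/s

w_1 = (3.6 − 0.0)/2 = 1.8 m; q_1 = 0.47 × 0.27 × 1.8 = 0.2284 m³/s
w_2 = (6.7 − 0.0)/2 = 3.35 m; q_2 = 0.77 × 0.76 × 3.35 = 1.960 m³/s
w_3 = (10.1 − 3.6)/2 = 3.25 m; q_3 = 1.01 × 0.97 × 3.25 = 3.184 m³/s
w_4 = (12.3 − 6.7)/2 = 2.8 m; q_4 = 1.16 × 1.43 × 2.8 = 4.645 m³/s
w_5 = (15.0 − 10.1)/2 = 2.45 m; q_5 = 0.93 × 1.29 × 2.45 = 2.939 m³/s
w_6 = (17.5 − 12.3)/2 = 2.6 m; q_6 = 0.94 × 1.08 × 2.6 = 2.640 m³/s
w_7 = (22.1 − 15.0)/2 = 3.55 m; q_7 = 0.77 × 1.11 × 3.55 = 3.034 m³/s
w_8 = (22.1 − 17.5)/2 = 2.3 m; q_8 = 0.62 × 0.35 × 2.3 = 0.4991 m³/s
Q = Σ qᵢ = 19.13 m³/s
= 19.13 × 1000 = 19130 L/s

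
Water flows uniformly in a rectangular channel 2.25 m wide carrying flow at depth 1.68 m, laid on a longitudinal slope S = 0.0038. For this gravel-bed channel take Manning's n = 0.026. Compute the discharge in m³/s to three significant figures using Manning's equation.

A = b·y = 2.25 × 1.68 = 3.780 m²
P = b + 2y = 2.25 + 2×1.68 = 5.610 m
R = A/P = 3.780/5.610 = 0.6738 m
Q = (1/n)·A·R^(2/3)·S^(1/2) = (1/0.026) × 3.780 × 0.6738^(2/3) × 0.0038^(1/2) = 6.888 m³/s

6.89 m³/s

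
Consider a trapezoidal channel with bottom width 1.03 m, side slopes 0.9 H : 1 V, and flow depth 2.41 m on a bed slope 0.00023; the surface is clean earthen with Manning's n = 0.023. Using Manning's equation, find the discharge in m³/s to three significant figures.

5.17 m³/s

A = (b + z·y)·y = (1.03 + 0.9×2.41)×2.41 = 7.710 m²
P = b + 2y√(1+z²) = 1.03 + 2×2.41×√(1+0.9²) = 7.515 m
R = A/P = 7.710/7.515 = 1.026 m
Q = (1/n)·A·R^(2/3)·S^(1/2) = (1/0.023) × 7.710 × 1.026^(2/3) × 0.00023^(1/2) = 5.171 m³/s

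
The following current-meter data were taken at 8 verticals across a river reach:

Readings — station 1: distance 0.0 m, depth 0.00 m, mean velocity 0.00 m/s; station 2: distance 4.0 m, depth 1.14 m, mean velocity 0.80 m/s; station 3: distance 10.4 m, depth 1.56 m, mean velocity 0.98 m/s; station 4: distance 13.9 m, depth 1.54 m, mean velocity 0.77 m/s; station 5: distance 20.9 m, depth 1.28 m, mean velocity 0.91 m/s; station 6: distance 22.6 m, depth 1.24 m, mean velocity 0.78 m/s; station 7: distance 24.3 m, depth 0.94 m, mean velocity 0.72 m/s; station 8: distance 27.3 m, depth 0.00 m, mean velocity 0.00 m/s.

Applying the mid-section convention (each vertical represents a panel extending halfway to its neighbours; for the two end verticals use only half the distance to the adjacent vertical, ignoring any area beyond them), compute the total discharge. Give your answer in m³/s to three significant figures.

26.8 m³/s

w_2 = (10.4 − 0.0)/2 = 5.2 m; q_2 = 0.80 × 1.14 × 5.2 = 4.742 m³/s
w_3 = (13.9 − 4.0)/2 = 4.95 m; q_3 = 0.98 × 1.56 × 4.95 = 7.568 m³/s
w_4 = (20.9 − 10.4)/2 = 5.25 m; q_4 = 0.77 × 1.54 × 5.25 = 6.225 m³/s
w_5 = (22.6 − 13.9)/2 = 4.35 m; q_5 = 0.91 × 1.28 × 4.35 = 5.067 m³/s
w_6 = (24.3 − 20.9)/2 = 1.7 m; q_6 = 0.78 × 1.24 × 1.7 = 1.644 m³/s
w_7 = (27.3 − 22.6)/2 = 2.35 m; q_7 = 0.72 × 0.94 × 2.35 = 1.590 m³/s
Stations 1, 8 contribute zero (depth or velocity is 0).
Q = Σ qᵢ = 26.84 m³/s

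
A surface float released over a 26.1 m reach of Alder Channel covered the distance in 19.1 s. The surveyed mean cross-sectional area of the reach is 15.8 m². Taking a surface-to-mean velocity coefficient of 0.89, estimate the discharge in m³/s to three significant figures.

19.2 m³/s

v_surface = L / t̄ = 26.1 / 19.1 = 1.366 m/s
v_mean = 0.89 × 1.366 = 1.216 m/s
Q = A × v_mean = 15.8 × 1.216 = 19.22 m³/s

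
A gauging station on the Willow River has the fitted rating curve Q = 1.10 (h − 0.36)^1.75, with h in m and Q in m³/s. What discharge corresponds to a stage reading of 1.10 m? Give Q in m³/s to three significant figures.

Q = 1.10 × (1.10 − 0.36)^1.75 = 1.10 × 0.74^1.75 = 0.6495 m³/s

0.649 m³/s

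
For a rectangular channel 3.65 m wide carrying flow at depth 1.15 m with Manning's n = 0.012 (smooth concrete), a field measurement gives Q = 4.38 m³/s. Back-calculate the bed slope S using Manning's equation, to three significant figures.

A = b·y = 3.65 × 1.15 = 4.198 m²
P = b + 2y = 3.65 + 2×1.15 = 5.950 m
R = A/P = 4.198/5.950 = 0.7055 m
S = (Q·n / (1·A·R^(2/3)))² = (4.38×0.012 / (1×4.198×0.7925))² = 0.0002497

0.000250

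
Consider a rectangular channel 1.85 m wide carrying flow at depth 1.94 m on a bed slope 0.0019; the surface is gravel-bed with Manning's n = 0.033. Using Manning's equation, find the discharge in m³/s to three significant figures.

3.47 m³/s

A = b·y = 1.85 × 1.94 = 3.589 m²
P = b + 2y = 1.85 + 2×1.94 = 5.730 m
R = A/P = 3.589/5.730 = 0.6264 m
Q = (1/n)·A·R^(2/3)·S^(1/2) = (1/0.033) × 3.589 × 0.6264^(2/3) × 0.0019^(1/2) = 3.470 m³/s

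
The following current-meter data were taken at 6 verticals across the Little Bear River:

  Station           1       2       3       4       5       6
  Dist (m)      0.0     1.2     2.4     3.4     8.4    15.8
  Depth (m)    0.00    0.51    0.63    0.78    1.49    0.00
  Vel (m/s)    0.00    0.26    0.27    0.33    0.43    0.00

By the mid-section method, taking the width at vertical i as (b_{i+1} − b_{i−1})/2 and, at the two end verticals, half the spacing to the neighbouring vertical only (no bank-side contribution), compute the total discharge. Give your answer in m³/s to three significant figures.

w_2 = (2.4 − 0.0)/2 = 1.2 m; q_2 = 0.26 × 0.51 × 1.2 = 0.1591 m³/s
w_3 = (3.4 − 1.2)/2 = 1.1 m; q_3 = 0.27 × 0.63 × 1.1 = 0.1871 m³/s
w_4 = (8.4 − 2.4)/2 = 3 m; q_4 = 0.33 × 0.78 × 3 = 0.7722 m³/s
w_5 = (15.8 − 3.4)/2 = 6.2 m; q_5 = 0.43 × 1.49 × 6.2 = 3.972 m³/s
Stations 1, 6 contribute zero (depth or velocity is 0).
Q = Σ qᵢ = 5.091 m³/s

5.09 m³/s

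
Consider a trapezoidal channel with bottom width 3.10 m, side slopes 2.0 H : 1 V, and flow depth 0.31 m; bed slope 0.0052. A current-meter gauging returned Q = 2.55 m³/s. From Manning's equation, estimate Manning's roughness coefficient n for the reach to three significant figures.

A = (b + z·y)·y = (3.10 + 2.0×0.31)×0.31 = 1.153 m²
P = b + 2y√(1+z²) = 3.10 + 2×0.31×√(1+2.0²) = 4.486 m
R = A/P = 1.153/4.486 = 0.2570 m
n = (1/Q)·A·R^(2/3)·S^(1/2) = (1/2.55) × 1.153 × 0.4043 × 0.07211 = 0.01318

0.0132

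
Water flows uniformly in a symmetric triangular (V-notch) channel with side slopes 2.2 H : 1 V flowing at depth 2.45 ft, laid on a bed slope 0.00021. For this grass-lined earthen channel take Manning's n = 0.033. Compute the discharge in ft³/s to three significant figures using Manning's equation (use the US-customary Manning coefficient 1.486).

A = z·y² = 2.2×2.45² = 13.21 ft²
P = 2y√(1+z²) = 2×2.45×√(1+2.2²) = 11.84 ft
R = A/P = 13.21/11.84 = 1.115 ft
Q = (1.486/n)·A·R^(2/3)·S^(1/2) = (1.486/0.033) × 13.21 × 1.115^(2/3) × 0.00021^(1/2) = 9.267 ft³/s

9.27 ft³/s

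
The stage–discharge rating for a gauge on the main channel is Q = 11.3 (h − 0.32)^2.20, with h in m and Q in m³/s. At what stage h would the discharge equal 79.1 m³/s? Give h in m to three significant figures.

h − h₀ = (Q/C)^(1/b) = (79.1/11.3)^(1/2.20) = 2.422 m
h = 0.32 + 2.422 = 2.742 m

2.74 m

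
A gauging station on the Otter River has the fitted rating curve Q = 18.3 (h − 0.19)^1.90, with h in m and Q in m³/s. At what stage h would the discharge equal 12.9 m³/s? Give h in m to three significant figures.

1.02 m

h − h₀ = (Q/C)^(1/b) = (12.9/18.3)^(1/1.90) = 0.8319 m
h = 0.19 + 0.8319 = 1.022 m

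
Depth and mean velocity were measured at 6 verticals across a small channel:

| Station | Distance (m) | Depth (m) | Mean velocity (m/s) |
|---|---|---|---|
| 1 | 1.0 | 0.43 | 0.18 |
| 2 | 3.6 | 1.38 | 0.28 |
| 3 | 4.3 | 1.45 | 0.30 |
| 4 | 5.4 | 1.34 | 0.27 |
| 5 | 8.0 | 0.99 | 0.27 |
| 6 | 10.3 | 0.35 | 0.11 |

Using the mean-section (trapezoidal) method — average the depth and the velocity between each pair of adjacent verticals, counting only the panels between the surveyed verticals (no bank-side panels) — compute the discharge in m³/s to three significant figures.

2.38 m³/s

Panel 1-2: Δb = 2.6 m, d̄ = (0.43+1.38)/2 = 0.905, v̄ = (0.18+0.28)/2 = 0.23 → q = 2.6×0.905×0.23 = 0.5412 m³/s
Panel 2-3: Δb = 0.7 m, d̄ = (1.38+1.45)/2 = 1.415, v̄ = (0.28+0.30)/2 = 0.29 → q = 0.7×1.415×0.29 = 0.2872 m³/s
Panel 3-4: Δb = 1.1 m, d̄ = (1.45+1.34)/2 = 1.395, v̄ = (0.30+0.27)/2 = 0.285 → q = 1.1×1.395×0.285 = 0.4373 m³/s
Panel 4-5: Δb = 2.6 m, d̄ = (1.34+0.99)/2 = 1.165, v̄ = (0.27+0.27)/2 = 0.27 → q = 2.6×1.165×0.27 = 0.8178 m³/s
Panel 5-6: Δb = 2.3 m, d̄ = (0.99+0.35)/2 = 0.67, v̄ = (0.27+0.11)/2 = 0.19 → q = 2.3×0.67×0.19 = 0.2928 m³/s
Q = Σ q = 2.376 m³/s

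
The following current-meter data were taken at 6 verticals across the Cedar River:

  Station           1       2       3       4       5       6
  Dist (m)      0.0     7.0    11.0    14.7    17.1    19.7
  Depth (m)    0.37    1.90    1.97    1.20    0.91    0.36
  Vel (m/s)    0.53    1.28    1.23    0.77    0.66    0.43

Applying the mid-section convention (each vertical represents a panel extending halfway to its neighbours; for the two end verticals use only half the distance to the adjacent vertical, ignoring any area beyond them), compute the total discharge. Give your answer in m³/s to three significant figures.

27.9 m³/s

w_1 = (7.0 − 0.0)/2 = 3.5 m; q_1 = 0.53 × 0.37 × 3.5 = 0.6864 m³/s
w_2 = (11.0 − 0.0)/2 = 5.5 m; q_2 = 1.28 × 1.90 × 5.5 = 13.38 m³/s
w_3 = (14.7 − 7.0)/2 = 3.85 m; q_3 = 1.23 × 1.97 × 3.85 = 9.329 m³/s
w_4 = (17.1 − 11.0)/2 = 3.05 m; q_4 = 0.77 × 1.20 × 3.05 = 2.818 m³/s
w_5 = (19.7 − 14.7)/2 = 2.5 m; q_5 = 0.66 × 0.91 × 2.5 = 1.502 m³/s
w_6 = (19.7 − 17.1)/2 = 1.3 m; q_6 = 0.43 × 0.36 × 1.3 = 0.2012 m³/s
Q = Σ qᵢ = 27.91 m³/s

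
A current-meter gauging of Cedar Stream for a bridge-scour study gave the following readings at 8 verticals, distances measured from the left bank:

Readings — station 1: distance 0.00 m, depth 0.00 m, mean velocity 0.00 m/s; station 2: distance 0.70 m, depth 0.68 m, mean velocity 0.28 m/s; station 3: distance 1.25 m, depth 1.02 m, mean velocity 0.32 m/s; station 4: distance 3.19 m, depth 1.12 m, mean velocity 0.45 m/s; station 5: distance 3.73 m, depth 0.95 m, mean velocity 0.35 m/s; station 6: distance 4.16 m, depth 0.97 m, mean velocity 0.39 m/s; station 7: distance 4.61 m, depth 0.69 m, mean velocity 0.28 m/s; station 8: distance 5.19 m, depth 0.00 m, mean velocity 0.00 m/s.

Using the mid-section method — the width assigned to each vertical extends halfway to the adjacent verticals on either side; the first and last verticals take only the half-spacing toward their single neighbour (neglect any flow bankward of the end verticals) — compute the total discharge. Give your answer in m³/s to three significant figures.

w_2 = (1.25 − 0.00)/2 = 0.625 m; q_2 = 0.28 × 0.68 × 0.625 = 0.1190 m³/s
w_3 = (3.19 − 0.70)/2 = 1.245 m; q_3 = 0.32 × 1.02 × 1.245 = 0.4064 m³/s
w_4 = (3.73 − 1.25)/2 = 1.24 m; q_4 = 0.45 × 1.12 × 1.24 = 0.6250 m³/s
w_5 = (4.16 − 3.19)/2 = 0.485 m; q_5 = 0.35 × 0.95 × 0.485 = 0.1613 m³/s
w_6 = (4.61 − 3.73)/2 = 0.44 m; q_6 = 0.39 × 0.97 × 0.44 = 0.1665 m³/s
w_7 = (5.19 − 4.16)/2 = 0.515 m; q_7 = 0.28 × 0.69 × 0.515 = 0.09950 m³/s
Stations 1, 8 contribute zero (depth or velocity is 0).
Q = Σ qᵢ = 1.578 m³/s

1.58 m³/s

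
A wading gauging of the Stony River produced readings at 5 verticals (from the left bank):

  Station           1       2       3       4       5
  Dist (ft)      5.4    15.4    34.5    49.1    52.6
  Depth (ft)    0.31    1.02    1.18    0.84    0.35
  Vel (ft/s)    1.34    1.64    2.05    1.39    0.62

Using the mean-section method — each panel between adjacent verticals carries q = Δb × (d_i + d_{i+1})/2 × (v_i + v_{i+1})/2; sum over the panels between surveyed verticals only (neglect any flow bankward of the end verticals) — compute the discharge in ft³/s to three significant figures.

Panel 1-2: Δb = 10 ft, d̄ = (0.31+1.02)/2 = 0.665, v̄ = (1.34+1.64)/2 = 1.49 → q = 10×0.665×1.49 = 9.909 ft³/s
Panel 2-3: Δb = 19.1 ft, d̄ = (1.02+1.18)/2 = 1.1, v̄ = (1.64+2.05)/2 = 1.845 → q = 19.1×1.1×1.845 = 38.76 ft³/s
Panel 3-4: Δb = 14.6 ft, d̄ = (1.18+0.84)/2 = 1.01, v̄ = (2.05+1.39)/2 = 1.72 → q = 14.6×1.01×1.72 = 25.36 ft³/s
Panel 4-5: Δb = 3.5 ft, d̄ = (0.84+0.35)/2 = 0.595, v̄ = (1.39+0.62)/2 = 1.005 → q = 3.5×0.595×1.005 = 2.093 ft³/s
Q = Σ q = 76.13 ft³/s

76.1 ft³/s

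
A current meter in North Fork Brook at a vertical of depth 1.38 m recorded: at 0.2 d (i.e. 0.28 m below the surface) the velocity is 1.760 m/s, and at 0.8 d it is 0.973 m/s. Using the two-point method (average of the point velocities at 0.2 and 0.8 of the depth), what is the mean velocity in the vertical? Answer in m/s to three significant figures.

1.37 m/s

v̄ = (1.760 + 0.973) / 2 = 1.367 m/s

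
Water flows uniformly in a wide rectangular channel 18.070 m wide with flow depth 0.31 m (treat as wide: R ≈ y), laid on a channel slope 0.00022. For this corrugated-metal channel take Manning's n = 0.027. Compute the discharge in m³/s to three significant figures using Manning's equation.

A = b·y = 18.070 × 0.31 = 5.602 m²
Wide channel: R ≈ y = 0.31 m
Q = (1/n)·A·R^(2/3)·S^(1/2) = (1/0.027) × 5.602 × 0.3100^(2/3) × 0.00022^(1/2) = 1.410 m³/s

1.41 m³/s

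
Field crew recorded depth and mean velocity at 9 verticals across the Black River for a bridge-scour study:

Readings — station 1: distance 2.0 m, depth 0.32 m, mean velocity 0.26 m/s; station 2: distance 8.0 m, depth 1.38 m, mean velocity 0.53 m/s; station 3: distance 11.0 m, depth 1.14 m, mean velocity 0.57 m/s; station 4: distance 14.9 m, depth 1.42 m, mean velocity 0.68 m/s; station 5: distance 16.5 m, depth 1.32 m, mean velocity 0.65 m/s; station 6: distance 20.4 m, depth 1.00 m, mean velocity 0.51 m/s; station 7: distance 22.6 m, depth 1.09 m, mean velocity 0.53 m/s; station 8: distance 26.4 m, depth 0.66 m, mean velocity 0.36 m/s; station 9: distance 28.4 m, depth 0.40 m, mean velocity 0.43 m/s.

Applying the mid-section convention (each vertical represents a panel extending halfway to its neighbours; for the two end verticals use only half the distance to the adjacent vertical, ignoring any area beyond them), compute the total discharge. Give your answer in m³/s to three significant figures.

w_1 = (8.0 − 2.0)/2 = 3 m; q_1 = 0.26 × 0.32 × 3 = 0.2496 m³/s
w_2 = (11.0 − 2.0)/2 = 4.5 m; q_2 = 0.53 × 1.38 × 4.5 = 3.291 m³/s
w_3 = (14.9 − 8.0)/2 = 3.45 m; q_3 = 0.57 × 1.14 × 3.45 = 2.242 m³/s
w_4 = (16.5 − 11.0)/2 = 2.75 m; q_4 = 0.68 × 1.42 × 2.75 = 2.655 m³/s
w_5 = (20.4 − 14.9)/2 = 2.75 m; q_5 = 0.65 × 1.32 × 2.75 = 2.360 m³/s
w_6 = (22.6 − 16.5)/2 = 3.05 m; q_6 = 0.51 × 1.00 × 3.05 = 1.556 m³/s
w_7 = (26.4 − 20.4)/2 = 3 m; q_7 = 0.53 × 1.09 × 3 = 1.733 m³/s
w_8 = (28.4 − 22.6)/2 = 2.9 m; q_8 = 0.36 × 0.66 × 2.9 = 0.6890 m³/s
w_9 = (28.4 − 26.4)/2 = 1 m; q_9 = 0.43 × 0.40 × 1 = 0.1720 m³/s
Q = Σ qᵢ = 14.95 m³/s

14.9 m³/s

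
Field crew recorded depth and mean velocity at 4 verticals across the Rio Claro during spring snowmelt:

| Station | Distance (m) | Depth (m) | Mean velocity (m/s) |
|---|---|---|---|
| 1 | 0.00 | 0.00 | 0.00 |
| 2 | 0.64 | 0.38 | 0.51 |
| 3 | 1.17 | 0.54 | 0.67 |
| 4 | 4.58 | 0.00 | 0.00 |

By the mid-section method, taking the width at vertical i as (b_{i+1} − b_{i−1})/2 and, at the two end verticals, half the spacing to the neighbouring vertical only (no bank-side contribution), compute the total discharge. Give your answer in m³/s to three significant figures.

w_2 = (1.17 − 0.00)/2 = 0.585 m; q_2 = 0.51 × 0.38 × 0.585 = 0.1134 m³/s
w_3 = (4.58 − 0.64)/2 = 1.97 m; q_3 = 0.67 × 0.54 × 1.97 = 0.7127 m³/s
Stations 1, 4 contribute zero (depth or velocity is 0).
Q = Σ qᵢ = 0.8261 m³/s

0.826 m³/s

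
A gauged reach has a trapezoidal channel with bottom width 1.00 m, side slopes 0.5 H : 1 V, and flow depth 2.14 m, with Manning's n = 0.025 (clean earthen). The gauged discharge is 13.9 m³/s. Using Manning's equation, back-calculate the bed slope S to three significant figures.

0.00878

A = (b + z·y)·y = (1.00 + 0.5×2.14)×2.14 = 4.430 m²
P = b + 2y√(1+z²) = 1.00 + 2×2.14×√(1+0.5²) = 5.785 m
R = A/P = 4.430/5.785 = 0.7657 m
S = (Q·n / (1·A·R^(2/3)))² = (13.9×0.025 / (1×4.430×0.8370))² = 0.008785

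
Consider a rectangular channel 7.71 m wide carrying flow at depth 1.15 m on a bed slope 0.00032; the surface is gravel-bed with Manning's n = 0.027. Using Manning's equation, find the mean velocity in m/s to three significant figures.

0.611 m/s

A = b·y = 7.71 × 1.15 = 8.867 m²
P = b + 2y = 7.71 + 2×1.15 = 10.01 m
R = A/P = 8.867/10.01 = 0.8858 m
Q = (1/n)·A·R^(2/3)·S^(1/2) = (1/0.027) × 8.867 × 0.8858^(2/3) × 0.00032^(1/2) = 5.418 m³/s
V = Q/A = 5.418/8.867 = 0.6111 m/s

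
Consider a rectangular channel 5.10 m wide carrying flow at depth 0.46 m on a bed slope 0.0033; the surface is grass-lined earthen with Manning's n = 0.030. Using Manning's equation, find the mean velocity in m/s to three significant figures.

1.02 m/s

A = b·y = 5.10 × 0.46 = 2.346 m²
P = b + 2y = 5.10 + 2×0.46 = 6.020 m
R = A/P = 2.346/6.020 = 0.3897 m
Q = (1/n)·A·R^(2/3)·S^(1/2) = (1/0.030) × 2.346 × 0.3897^(2/3) × 0.0033^(1/2) = 2.397 m³/s
V = Q/A = 2.397/2.346 = 1.022 m/s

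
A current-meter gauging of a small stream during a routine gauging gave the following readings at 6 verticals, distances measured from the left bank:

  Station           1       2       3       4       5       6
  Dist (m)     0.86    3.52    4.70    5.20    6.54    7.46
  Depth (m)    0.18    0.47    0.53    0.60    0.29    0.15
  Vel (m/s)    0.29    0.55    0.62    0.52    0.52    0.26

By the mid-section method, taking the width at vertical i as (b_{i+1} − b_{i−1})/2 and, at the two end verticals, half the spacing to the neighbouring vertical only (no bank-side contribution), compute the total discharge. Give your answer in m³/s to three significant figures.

1.32 m³/s

w_1 = (3.52 − 0.86)/2 = 1.33 m; q_1 = 0.29 × 0.18 × 1.33 = 0.06943 m³/s
w_2 = (4.70 − 0.86)/2 = 1.92 m; q_2 = 0.55 × 0.47 × 1.92 = 0.4963 m³/s
w_3 = (5.20 − 3.52)/2 = 0.84 m; q_3 = 0.62 × 0.53 × 0.84 = 0.2760 m³/s
w_4 = (6.54 − 4.70)/2 = 0.92 m; q_4 = 0.52 × 0.60 × 0.92 = 0.2870 m³/s
w_5 = (7.46 − 5.20)/2 = 1.13 m; q_5 = 0.52 × 0.29 × 1.13 = 0.1704 m³/s
w_6 = (7.46 − 6.54)/2 = 0.46 m; q_6 = 0.26 × 0.15 × 0.46 = 0.01794 m³/s
Q = Σ qᵢ = 1.317 m³/s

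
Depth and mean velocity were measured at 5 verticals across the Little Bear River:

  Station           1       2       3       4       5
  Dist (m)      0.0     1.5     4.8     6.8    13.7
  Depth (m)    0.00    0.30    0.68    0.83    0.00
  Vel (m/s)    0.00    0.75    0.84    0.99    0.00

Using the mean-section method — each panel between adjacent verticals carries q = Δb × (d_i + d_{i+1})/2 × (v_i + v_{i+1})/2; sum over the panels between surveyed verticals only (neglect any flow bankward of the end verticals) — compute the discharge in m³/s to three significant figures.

4.17 m³/s

Panel 1-2: Δb = 1.5 m, d̄ = (0.00+0.30)/2 = 0.15, v̄ = (0.00+0.75)/2 = 0.375 → q = 1.5×0.15×0.375 = 0.08438 m³/s
Panel 2-3: Δb = 3.3 m, d̄ = (0.30+0.68)/2 = 0.49, v̄ = (0.75+0.84)/2 = 0.795 → q = 3.3×0.49×0.795 = 1.286 m³/s
Panel 3-4: Δb = 2 m, d̄ = (0.68+0.83)/2 = 0.755, v̄ = (0.84+0.99)/2 = 0.915 → q = 2×0.755×0.915 = 1.382 m³/s
Panel 4-5: Δb = 6.9 m, d̄ = (0.83+0.00)/2 = 0.415, v̄ = (0.99+0.00)/2 = 0.495 → q = 6.9×0.415×0.495 = 1.417 m³/s
Q = Σ q = 4.169 m³/s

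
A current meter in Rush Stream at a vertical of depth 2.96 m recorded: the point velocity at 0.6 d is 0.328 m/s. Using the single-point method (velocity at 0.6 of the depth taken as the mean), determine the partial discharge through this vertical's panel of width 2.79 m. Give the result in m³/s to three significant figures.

2.71 m³/s

v̄ = v₀.₆ = 0.328 m/s
q = v̄ × d × w = 0.3280 × 2.96 × 2.79 = 2.709 m³/s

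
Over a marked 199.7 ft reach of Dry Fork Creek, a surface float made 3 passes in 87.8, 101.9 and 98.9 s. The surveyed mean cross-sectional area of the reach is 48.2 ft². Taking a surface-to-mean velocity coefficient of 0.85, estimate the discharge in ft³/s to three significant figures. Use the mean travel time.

t̄ = (87.8 + 101.9 + 98.9) / 3 = 96.2 s
v_surface = L / t̄ = 199.7 / 96.2 = 2.076 ft/s
v_mean = 0.85 × 2.076 = 1.765 ft/s
Q = A × v_mean = 48.2 × 1.765 = 85.05 ft³/s

85.0 ft³/s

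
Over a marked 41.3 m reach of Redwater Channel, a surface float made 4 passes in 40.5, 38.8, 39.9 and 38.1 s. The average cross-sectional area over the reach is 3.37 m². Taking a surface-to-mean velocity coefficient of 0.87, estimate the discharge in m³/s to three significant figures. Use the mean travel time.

t̄ = (40.5 + 38.8 + 39.9 + 38.1) / 4 = 39.325 s
v_surface = L / t̄ = 41.3 / 39.325 = 1.050 m/s
v_mean = 0.87 × 1.050 = 0.9137 m/s
Q = A × v_mean = 3.37 × 0.9137 = 3.079 m³/s

3.08 m³/s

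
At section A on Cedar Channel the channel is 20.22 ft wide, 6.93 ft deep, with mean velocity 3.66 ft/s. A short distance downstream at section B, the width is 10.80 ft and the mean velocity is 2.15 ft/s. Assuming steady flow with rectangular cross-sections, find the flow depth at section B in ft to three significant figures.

Q = A₁V₁ = (20.22×6.93) × 3.66 = 512.9 ft³/s
d₂ = Q/(b₂ V₂) = 512.9/(10.80×2.15) = 22.09 ft

22.1 ft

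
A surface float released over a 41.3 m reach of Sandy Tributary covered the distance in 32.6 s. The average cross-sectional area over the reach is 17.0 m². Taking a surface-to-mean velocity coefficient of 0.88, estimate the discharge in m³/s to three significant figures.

v_surface = L / t̄ = 41.3 / 32.6 = 1.267 m/s
v_mean = 0.88 × 1.267 = 1.115 m/s
Q = A × v_mean = 17.0 × 1.115 = 18.95 m³/s

19.0 m³/s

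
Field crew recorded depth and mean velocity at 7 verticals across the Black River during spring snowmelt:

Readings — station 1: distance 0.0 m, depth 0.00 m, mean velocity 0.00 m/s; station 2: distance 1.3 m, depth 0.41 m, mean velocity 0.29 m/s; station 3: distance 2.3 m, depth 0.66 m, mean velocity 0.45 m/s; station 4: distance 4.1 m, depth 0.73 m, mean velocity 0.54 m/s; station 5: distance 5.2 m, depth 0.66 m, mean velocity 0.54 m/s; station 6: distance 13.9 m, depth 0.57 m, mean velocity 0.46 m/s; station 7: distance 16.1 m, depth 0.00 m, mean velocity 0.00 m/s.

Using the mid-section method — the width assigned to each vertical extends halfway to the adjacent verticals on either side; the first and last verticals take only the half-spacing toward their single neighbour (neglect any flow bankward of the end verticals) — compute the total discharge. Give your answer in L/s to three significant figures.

4300 L/s

w_2 = (2.3 − 0.0)/2 = 1.15 m; q_2 = 0.29 × 0.41 × 1.15 = 0.1367 m³/s
w_3 = (4.1 − 1.3)/2 = 1.4 m; q_3 = 0.45 × 0.66 × 1.4 = 0.4158 m³/s
w_4 = (5.2 − 2.3)/2 = 1.45 m; q_4 = 0.54 × 0.73 × 1.45 = 0.5716 m³/s
w_5 = (13.9 − 4.1)/2 = 4.9 m; q_5 = 0.54 × 0.66 × 4.9 = 1.746 m³/s
w_6 = (16.1 − 5.2)/2 = 5.45 m; q_6 = 0.46 × 0.57 × 5.45 = 1.429 m³/s
Stations 1, 7 contribute zero (depth or velocity is 0).
Q = Σ qᵢ = 4.299 m³/s
= 4.299 × 1000 = 4299 L/s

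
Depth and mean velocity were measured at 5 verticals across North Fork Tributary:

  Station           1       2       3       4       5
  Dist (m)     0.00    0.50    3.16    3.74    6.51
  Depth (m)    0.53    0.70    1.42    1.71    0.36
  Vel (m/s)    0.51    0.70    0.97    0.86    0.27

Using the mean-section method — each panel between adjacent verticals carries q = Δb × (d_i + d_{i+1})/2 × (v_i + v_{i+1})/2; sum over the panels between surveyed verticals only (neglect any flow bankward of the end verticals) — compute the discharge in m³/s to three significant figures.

Panel 1-2: Δb = 0.5 m, d̄ = (0.53+0.70)/2 = 0.615, v̄ = (0.51+0.70)/2 = 0.605 → q = 0.5×0.615×0.605 = 0.1860 m³/s
Panel 2-3: Δb = 2.66 m, d̄ = (0.70+1.42)/2 = 1.06, v̄ = (0.70+0.97)/2 = 0.835 → q = 2.66×1.06×0.835 = 2.354 m³/s
Panel 3-4: Δb = 0.58 m, d̄ = (1.42+1.71)/2 = 1.565, v̄ = (0.97+0.86)/2 = 0.915 → q = 0.58×1.565×0.915 = 0.8305 m³/s
Panel 4-5: Δb = 2.77 m, d̄ = (1.71+0.36)/2 = 1.035, v̄ = (0.86+0.27)/2 = 0.565 → q = 2.77×1.035×0.565 = 1.620 m³/s
Q = Σ q = 4.991 m³/s

4.99 m³/s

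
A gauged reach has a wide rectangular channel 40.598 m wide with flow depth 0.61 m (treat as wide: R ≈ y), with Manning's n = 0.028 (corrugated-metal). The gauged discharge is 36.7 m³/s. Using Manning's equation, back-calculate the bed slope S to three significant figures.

0.00333

A = b·y = 40.598 × 0.61 = 24.76 m²
Wide channel: R ≈ y = 0.61 m
S = (Q·n / (1·A·R^(2/3)))² = (36.7×0.028 / (1×24.76×0.7193))² = 0.003328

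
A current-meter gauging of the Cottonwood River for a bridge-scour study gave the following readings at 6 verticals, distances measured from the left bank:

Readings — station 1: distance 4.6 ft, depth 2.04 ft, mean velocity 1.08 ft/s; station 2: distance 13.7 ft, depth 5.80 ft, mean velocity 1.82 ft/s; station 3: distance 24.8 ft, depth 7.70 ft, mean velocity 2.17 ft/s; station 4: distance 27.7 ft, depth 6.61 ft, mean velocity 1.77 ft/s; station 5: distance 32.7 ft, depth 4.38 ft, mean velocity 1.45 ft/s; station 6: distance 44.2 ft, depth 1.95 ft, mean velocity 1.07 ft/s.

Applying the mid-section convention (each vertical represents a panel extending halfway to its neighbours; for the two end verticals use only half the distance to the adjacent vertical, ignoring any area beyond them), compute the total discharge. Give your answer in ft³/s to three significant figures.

w_1 = (13.7 − 4.6)/2 = 4.55 ft; q_1 = 1.08 × 2.04 × 4.55 = 10.02 ft³/s
w_2 = (24.8 − 4.6)/2 = 10.1 ft; q_2 = 1.82 × 5.80 × 10.1 = 106.6 ft³/s
w_3 = (27.7 − 13.7)/2 = 7 ft; q_3 = 2.17 × 7.70 × 7 = 117.0 ft³/s
w_4 = (32.7 − 24.8)/2 = 3.95 ft; q_4 = 1.77 × 6.61 × 3.95 = 46.21 ft³/s
w_5 = (44.2 − 27.7)/2 = 8.25 ft; q_5 = 1.45 × 4.38 × 8.25 = 52.40 ft³/s
w_6 = (44.2 − 32.7)/2 = 5.75 ft; q_6 = 1.07 × 1.95 × 5.75 = 12.00 ft³/s
Q = Σ qᵢ = 344.2 ft³/s

344 ft³/s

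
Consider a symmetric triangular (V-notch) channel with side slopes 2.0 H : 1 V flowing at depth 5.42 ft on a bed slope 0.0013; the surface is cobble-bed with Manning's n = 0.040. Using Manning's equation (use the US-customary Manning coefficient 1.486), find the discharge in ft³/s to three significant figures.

A = z·y² = 2.0×5.42² = 58.75 ft²
P = 2y√(1+z²) = 2×5.42×√(1+2.0²) = 24.24 ft
R = A/P = 58.75/24.24 = 2.424 ft
Q = (1.486/n)·A·R^(2/3)·S^(1/2) = (1.486/0.040) × 58.75 × 2.424^(2/3) × 0.0013^(1/2) = 142.0 ft³/s

142 ft³/s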